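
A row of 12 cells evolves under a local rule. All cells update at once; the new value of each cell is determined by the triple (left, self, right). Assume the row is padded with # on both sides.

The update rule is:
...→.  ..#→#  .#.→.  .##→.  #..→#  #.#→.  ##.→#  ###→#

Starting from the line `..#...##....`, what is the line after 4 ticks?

##.#.#.##..#
##......###.
###....#.##.
####..#...#.

####..#...#.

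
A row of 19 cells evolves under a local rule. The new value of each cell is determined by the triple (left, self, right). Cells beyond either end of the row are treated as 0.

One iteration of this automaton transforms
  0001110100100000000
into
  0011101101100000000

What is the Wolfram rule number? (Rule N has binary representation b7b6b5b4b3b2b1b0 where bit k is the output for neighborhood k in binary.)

174

position 4: 111 → 1  (bit 7 = 1)
position 5: 110 → 0  (bit 6 = 0)
position 6: 101 → 1  (bit 5 = 1)
position 8: 100 → 0  (bit 4 = 0)
position 3: 011 → 1  (bit 3 = 1)
position 7: 010 → 1  (bit 2 = 1)
position 2: 001 → 1  (bit 1 = 1)
position 0: 000 → 0  (bit 0 = 0)
bits b7..b0 = 10101110 = 174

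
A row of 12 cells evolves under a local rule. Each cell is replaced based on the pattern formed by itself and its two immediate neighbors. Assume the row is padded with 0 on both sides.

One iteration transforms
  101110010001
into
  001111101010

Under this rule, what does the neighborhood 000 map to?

0

At position 9 the neighborhood is 000; the next row has 0 there.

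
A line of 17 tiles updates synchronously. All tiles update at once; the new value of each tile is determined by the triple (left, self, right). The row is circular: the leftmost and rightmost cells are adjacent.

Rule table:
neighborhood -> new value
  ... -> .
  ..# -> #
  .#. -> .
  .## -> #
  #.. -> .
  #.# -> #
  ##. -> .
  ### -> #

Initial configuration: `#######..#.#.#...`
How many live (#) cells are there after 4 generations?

10

generation 1: ######..#.#.#...#
generation 2: #####..#.#.#...##
generation 3: ####..#.#.#...###
generation 4: ###..#.#.#...####
count of #: 10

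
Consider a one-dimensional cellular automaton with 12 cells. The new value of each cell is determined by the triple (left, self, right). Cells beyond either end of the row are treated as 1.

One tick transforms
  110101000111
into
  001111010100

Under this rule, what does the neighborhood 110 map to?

0

At position 1 the neighborhood is 110; the next row has 0 there.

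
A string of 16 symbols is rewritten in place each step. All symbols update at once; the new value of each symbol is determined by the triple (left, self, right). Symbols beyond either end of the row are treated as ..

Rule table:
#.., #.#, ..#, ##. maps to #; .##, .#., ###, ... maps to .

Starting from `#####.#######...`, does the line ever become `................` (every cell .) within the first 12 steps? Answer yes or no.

....##......##..
...#.##....#.##.
..#.#.##..#.#.##
.#.#.#.###.#.#.#
#.#.#.#..##.#.#.
.#.#.#.##.##.#.#
#.#.#.#.##.##.#.
.#.#.#.#.##.##.#
#.#.#.#.#.##.##.
.#.#.#.#.#.##.##
#.#.#.#.#.#.##.#
.#.#.#.#.#.#.##.
step 12 is .#.#.#.#.#.#.##., still not uniform .

no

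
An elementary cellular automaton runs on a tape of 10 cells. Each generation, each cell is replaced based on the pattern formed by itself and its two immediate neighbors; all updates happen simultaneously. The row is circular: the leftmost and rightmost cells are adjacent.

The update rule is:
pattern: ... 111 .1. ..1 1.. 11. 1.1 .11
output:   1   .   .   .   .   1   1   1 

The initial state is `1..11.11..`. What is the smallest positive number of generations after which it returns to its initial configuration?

6

...11111..
11.1...1.1
.11..1..11
111.....11
..1.111.1.
1..11.11..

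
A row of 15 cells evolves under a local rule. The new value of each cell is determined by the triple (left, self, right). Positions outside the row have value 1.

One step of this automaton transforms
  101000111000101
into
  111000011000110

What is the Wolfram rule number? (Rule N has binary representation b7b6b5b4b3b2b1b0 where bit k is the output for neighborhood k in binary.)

position 7: 111 → 1  (bit 7 = 1)
position 0: 110 → 1  (bit 6 = 1)
position 1: 101 → 1  (bit 5 = 1)
position 3: 100 → 0  (bit 4 = 0)
position 6: 011 → 0  (bit 3 = 0)
position 2: 010 → 1  (bit 2 = 1)
position 5: 001 → 0  (bit 1 = 0)
position 4: 000 → 0  (bit 0 = 0)
bits b7..b0 = 11100100 = 228

228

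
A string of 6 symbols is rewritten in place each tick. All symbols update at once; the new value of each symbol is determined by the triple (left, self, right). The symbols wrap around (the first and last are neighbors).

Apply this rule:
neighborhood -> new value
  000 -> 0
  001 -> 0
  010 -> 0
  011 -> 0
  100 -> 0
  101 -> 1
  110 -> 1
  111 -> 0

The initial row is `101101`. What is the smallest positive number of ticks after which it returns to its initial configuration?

3

110110
011011
101101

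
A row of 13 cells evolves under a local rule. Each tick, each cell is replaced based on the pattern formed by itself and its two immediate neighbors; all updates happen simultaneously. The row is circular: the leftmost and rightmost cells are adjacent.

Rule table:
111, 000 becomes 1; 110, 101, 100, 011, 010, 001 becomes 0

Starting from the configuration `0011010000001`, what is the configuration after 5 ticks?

0010000111100

tick 1: 0000000111100
tick 2: 1111110011001
tick 3: 1111100000000
tick 4: 0111001111110
tick 5: 0010000111100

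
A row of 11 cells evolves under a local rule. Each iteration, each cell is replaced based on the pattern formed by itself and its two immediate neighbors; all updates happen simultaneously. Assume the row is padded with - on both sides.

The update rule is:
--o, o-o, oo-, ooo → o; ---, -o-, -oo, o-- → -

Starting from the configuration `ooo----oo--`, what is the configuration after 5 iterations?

--o-o------

-oo---o-o--
o-o--o-o---
-o--o-o----
o--o-o-----
--o-o------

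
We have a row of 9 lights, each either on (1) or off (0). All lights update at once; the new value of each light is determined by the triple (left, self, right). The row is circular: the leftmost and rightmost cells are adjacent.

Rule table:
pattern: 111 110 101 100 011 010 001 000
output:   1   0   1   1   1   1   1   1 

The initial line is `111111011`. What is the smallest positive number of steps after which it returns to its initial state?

step 1: 111110111
step 2: 111101111
step 3: 111011111
step 4: 110111111
step 5: 101111111
step 6: 011111111
step 7: 111111110
step 8: 111111101
step 9: 111111011

9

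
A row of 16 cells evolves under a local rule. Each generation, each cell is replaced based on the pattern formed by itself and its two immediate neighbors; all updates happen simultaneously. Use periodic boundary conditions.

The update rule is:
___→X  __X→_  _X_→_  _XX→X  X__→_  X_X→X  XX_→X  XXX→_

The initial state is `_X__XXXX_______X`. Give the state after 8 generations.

_X__XXXX_______X

X___X__X_XXXXX__
__X_____XX___X__
X___XXX_XX_X___X
X_X_X_XXXXX__X_X
XX_X_XX___X___XX
_XX_XXX_X___X_X_
_XXXX_XX__X__X__
_X__XXXX_______X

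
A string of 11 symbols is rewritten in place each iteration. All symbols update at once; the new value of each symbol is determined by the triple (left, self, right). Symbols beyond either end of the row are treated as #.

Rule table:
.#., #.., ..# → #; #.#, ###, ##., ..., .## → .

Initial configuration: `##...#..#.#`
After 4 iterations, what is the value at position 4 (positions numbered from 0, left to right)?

..#.#####..
###......##
...#....#..
#.###..####
position 4 holds #

#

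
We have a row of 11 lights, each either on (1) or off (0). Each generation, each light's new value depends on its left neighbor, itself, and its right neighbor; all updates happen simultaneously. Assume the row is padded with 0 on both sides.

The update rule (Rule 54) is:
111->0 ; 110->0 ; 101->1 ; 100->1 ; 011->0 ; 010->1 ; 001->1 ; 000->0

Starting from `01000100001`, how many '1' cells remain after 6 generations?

generation 1: 11101110011
generation 2: 00010001100
generation 3: 00111010010
generation 4: 01000111111
generation 5: 11101000000
generation 6: 00011100000
count of 1: 3

3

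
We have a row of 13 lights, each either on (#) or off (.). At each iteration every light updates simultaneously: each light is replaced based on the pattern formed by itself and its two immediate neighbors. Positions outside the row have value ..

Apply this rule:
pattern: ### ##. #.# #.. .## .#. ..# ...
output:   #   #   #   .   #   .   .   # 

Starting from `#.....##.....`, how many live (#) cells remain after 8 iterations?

..###.##.####
#.###########
.############
.############  (fixed point — unchanged through iteration 8)
count of #: 12

12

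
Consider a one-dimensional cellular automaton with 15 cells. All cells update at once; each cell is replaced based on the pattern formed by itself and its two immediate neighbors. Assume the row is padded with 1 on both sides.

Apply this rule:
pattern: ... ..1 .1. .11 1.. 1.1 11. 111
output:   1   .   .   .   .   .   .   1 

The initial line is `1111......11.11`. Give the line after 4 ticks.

tick 1: 111..1111.....1
tick 2: 11....11..111..
tick 3: 1..11......1...
tick 4: ......1111...1.

......1111...1.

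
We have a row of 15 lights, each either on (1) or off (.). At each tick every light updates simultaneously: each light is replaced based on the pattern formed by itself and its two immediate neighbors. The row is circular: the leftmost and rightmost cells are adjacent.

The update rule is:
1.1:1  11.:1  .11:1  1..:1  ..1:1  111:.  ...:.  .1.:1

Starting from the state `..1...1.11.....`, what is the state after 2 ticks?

.111.111111....
11.111....11...

11.111....11...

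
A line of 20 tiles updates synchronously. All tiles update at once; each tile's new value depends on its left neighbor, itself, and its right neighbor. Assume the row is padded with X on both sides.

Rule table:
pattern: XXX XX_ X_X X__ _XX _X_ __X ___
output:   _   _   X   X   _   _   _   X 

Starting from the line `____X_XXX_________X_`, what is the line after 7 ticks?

tick 1: XXX__X___XXXXXXXX__X
tick 2: ___X__XX_________X__
tick 3: XX__X___XXXXXXXX__X_
tick 4: __X__XX_________X__X
tick 5: X__X___XXXXXXXX__X__
tick 6: _X__XX_________X__X_
tick 7: X_X___XXXXXXXX__X__X

X_X___XXXXXXXX__X__X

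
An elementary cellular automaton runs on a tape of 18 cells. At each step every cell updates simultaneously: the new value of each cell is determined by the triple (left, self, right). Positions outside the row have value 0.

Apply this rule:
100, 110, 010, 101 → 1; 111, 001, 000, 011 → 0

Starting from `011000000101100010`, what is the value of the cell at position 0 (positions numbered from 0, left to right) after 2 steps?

step 1: 001100000110110011
step 2: 000110000011011001
position 0 holds 0

0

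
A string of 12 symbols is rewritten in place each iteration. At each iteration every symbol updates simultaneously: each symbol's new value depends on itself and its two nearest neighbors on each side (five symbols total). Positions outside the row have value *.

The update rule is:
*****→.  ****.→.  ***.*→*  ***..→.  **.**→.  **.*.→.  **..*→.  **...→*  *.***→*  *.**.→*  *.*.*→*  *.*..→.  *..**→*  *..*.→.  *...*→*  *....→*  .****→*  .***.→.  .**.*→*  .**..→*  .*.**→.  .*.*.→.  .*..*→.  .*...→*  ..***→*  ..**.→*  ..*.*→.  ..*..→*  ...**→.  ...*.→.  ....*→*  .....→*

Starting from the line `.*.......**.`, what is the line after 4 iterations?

..******.**.
.***...*.**.
.*..**...**.
...*****.**.

...*****.**.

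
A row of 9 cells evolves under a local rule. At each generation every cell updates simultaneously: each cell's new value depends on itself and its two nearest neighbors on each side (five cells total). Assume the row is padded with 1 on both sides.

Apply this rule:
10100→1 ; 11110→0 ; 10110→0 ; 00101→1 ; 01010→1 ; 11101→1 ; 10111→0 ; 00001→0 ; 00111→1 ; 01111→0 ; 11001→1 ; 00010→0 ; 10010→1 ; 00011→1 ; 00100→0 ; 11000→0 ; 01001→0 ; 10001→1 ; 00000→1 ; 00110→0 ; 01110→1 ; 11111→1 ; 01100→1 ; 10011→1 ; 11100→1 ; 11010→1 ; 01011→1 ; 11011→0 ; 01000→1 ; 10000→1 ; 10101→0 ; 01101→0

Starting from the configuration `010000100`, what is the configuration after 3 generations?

011010100

111100001
110101011
011010100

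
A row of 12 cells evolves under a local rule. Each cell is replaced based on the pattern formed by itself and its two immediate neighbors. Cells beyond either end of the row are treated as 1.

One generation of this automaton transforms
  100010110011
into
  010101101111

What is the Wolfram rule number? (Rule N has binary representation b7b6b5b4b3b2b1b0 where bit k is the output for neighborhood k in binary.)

position 11: 111 → 1  (bit 7 = 1)
position 0: 110 → 0  (bit 6 = 0)
position 5: 101 → 1  (bit 5 = 1)
position 1: 100 → 1  (bit 4 = 1)
position 6: 011 → 1  (bit 3 = 1)
position 4: 010 → 0  (bit 2 = 0)
position 3: 001 → 1  (bit 1 = 1)
position 2: 000 → 0  (bit 0 = 0)
bits b7..b0 = 10111010 = 186

186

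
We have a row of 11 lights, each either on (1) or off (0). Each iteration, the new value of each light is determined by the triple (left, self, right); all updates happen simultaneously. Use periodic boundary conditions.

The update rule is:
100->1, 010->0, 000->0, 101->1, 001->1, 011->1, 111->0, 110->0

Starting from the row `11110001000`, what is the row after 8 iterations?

01011010101

10001010101
01010101011
10101010110
01010101101
10101011010
01010110101
10101101010
01011010101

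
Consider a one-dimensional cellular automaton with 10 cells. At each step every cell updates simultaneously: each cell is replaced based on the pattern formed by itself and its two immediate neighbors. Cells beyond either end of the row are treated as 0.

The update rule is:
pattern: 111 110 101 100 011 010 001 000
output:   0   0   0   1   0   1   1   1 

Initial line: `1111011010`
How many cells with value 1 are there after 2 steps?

0000000011
1111111100
count of 1: 8

8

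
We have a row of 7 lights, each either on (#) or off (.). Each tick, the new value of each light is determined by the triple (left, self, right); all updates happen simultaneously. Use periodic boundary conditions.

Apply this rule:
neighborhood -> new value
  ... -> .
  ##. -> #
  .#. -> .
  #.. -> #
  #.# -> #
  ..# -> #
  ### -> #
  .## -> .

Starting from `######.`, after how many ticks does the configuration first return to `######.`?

7

.######
#.#####
##.####
###.###
####.##
#####.#
######.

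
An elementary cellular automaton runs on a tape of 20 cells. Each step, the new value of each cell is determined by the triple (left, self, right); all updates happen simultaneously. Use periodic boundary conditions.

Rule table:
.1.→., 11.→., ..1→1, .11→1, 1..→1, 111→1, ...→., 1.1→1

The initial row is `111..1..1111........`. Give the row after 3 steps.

11.11.11111.1......1
1.11.11111.1.1....11
.11.11111.1.1.1..111

.11.11111.1.1.1..111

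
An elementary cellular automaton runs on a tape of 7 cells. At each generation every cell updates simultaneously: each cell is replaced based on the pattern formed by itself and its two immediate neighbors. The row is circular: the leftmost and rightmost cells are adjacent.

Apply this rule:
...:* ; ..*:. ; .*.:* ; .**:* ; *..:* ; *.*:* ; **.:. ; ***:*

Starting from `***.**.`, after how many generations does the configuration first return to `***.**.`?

**.**.*
*.**.**
.**.***
**.***.
*.***.*
.***.**
***.**.

7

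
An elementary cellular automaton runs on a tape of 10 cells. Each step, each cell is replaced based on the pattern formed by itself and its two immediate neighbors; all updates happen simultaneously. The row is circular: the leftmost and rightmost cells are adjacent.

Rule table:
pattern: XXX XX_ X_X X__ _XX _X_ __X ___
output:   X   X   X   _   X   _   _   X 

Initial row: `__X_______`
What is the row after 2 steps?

X_X_XXXXXX

step 1: X___XXXXXX
step 2: X_X_XXXXXX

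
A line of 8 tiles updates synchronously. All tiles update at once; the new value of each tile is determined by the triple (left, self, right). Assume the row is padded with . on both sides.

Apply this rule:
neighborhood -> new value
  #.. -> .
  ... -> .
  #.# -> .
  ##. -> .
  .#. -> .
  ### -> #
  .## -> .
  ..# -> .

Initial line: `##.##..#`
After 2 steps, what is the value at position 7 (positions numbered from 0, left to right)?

step 1: ........
step 2: ........
position 7 holds .

.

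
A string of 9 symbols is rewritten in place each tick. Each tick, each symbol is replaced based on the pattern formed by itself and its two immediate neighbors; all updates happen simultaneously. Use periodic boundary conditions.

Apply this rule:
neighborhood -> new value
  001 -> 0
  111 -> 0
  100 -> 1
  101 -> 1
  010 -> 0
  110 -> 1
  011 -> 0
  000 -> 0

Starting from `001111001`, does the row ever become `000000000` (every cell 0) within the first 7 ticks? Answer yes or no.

100001100
010000110
001000011
100100001
110010000
011001000
001100100
tick 7 is 001100100, still not uniform 0

no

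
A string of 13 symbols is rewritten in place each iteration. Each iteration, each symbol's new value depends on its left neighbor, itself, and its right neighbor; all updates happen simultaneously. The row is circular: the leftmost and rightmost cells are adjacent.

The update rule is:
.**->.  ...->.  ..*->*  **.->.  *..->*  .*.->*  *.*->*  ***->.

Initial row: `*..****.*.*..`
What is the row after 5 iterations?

***....***...

***....******
...*..*......
..******.....
.*......*....
***....***...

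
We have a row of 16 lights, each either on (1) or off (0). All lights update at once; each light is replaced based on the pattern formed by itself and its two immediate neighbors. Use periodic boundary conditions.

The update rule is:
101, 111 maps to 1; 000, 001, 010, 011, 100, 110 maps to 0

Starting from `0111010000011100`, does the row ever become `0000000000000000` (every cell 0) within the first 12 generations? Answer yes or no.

yes

generation 1: 0010100000001000
generation 2: 0001000000000000
generation 3: 0000000000000000
all cells are 0 at generation 3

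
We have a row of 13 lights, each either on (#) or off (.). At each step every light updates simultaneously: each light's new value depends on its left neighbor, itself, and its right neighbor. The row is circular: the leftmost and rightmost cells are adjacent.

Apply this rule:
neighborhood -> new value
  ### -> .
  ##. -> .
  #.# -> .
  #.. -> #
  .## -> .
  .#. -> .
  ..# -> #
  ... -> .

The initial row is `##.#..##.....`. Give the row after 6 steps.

....##..#...#
#..#..##.#.#.
.##.##.......
#.....#......
.#...#.#....#
..#.#...#..#.

..#.#...#..#.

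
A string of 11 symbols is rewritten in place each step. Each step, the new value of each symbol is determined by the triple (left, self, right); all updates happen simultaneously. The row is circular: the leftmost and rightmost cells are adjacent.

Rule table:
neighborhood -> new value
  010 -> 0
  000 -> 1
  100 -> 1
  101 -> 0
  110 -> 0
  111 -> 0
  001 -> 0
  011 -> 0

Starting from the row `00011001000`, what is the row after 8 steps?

11000100111
00110010000
10001001111
01100100000
00010011111
11001000000
00100111110
10010000001

10010000001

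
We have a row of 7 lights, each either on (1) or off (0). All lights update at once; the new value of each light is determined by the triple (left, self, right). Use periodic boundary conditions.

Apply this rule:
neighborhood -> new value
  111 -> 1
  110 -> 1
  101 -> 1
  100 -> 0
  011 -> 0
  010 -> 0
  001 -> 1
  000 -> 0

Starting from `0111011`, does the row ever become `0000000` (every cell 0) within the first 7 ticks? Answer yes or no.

1011101
1101110
0110111
1011011
1101101
1110110
0111011
tick 7 is 0111011, still not uniform 0

no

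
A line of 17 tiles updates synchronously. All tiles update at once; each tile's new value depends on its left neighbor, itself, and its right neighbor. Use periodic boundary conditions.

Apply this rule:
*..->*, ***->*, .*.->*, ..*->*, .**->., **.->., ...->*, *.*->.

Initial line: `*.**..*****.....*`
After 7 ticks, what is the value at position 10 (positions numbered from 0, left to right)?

tick 1: ....**.***.*****.
tick 2: ****....*...***.*
tick 3: ***.********.*...
tick 4: .*...******..****
tick 5: .****.****.**.**.
tick 6: *.**...**.......*
tick 7: ....***..*******.
position 10 holds *

*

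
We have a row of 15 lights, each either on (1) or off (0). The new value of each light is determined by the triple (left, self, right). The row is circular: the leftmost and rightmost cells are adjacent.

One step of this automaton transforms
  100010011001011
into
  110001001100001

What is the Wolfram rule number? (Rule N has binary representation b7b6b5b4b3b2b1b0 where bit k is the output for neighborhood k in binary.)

208

position 14: 111 → 1  (bit 7 = 1)
position 0: 110 → 1  (bit 6 = 1)
position 12: 101 → 0  (bit 5 = 0)
position 1: 100 → 1  (bit 4 = 1)
position 7: 011 → 0  (bit 3 = 0)
position 4: 010 → 0  (bit 2 = 0)
position 3: 001 → 0  (bit 1 = 0)
position 2: 000 → 0  (bit 0 = 0)
bits b7..b0 = 11010000 = 208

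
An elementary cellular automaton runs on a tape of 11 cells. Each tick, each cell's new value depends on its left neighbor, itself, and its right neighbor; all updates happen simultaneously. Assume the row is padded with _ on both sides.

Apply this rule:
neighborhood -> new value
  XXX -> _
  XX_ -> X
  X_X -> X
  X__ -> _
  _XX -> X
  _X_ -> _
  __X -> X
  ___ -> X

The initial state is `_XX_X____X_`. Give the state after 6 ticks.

X___XXX_XX_

XXXX__XXX__
X__X_XX_X_X
__X_XXXX_X_
XX_XX__XX__
XXXXX_XXX_X
X___XXX_XX_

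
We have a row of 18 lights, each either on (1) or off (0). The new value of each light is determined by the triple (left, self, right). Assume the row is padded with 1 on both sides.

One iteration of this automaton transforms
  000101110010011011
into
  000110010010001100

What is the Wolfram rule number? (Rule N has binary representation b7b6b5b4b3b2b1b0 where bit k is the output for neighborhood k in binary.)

100

position 6: 111 → 0  (bit 7 = 0)
position 7: 110 → 1  (bit 6 = 1)
position 4: 101 → 1  (bit 5 = 1)
position 0: 100 → 0  (bit 4 = 0)
position 5: 011 → 0  (bit 3 = 0)
position 3: 010 → 1  (bit 2 = 1)
position 2: 001 → 0  (bit 1 = 0)
position 1: 000 → 0  (bit 0 = 0)
bits b7..b0 = 01100100 = 100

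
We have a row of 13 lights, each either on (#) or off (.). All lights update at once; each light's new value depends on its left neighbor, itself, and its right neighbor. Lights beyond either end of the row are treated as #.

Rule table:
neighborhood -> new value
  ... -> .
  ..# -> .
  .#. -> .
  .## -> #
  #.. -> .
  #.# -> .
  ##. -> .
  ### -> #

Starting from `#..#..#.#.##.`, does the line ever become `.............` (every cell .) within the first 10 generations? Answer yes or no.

yes

..........#..
.............
all cells are . at generation 2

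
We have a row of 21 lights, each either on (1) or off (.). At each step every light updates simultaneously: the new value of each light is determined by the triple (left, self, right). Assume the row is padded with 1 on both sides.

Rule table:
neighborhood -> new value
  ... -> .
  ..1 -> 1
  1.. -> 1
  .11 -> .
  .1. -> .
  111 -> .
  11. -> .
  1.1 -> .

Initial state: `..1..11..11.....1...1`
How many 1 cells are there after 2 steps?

6

11.11..11..1...1.1.1.
.....11..11.1.1......
count of 1: 6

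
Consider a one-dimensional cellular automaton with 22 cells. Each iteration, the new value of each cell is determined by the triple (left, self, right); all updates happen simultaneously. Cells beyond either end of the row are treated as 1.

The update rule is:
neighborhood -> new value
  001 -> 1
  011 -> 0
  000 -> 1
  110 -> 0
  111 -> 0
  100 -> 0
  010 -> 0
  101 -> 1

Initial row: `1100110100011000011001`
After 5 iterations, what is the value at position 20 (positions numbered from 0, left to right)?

1

0001001001100011100010
0110010010001100001101
1000100100110001110010
0011001001000110000101
0100010010011000111010
position 20 holds 1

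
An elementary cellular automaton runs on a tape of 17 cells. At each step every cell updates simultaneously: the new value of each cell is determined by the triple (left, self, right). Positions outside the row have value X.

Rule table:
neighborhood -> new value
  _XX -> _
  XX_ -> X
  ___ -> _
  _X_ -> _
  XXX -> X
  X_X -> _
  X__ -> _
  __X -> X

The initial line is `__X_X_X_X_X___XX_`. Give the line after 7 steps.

_______X____X__X_

_X___________X_X_
____________X____
___________X____X
__________X____X_
_________X____X__
________X____X__X
_______X____X__X_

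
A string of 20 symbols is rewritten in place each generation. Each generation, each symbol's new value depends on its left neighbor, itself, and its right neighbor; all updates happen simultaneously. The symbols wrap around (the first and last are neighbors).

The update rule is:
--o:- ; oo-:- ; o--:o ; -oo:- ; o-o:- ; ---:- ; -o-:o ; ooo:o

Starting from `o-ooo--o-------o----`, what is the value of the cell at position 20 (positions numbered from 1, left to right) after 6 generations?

-

generation 1: o--o-o-oo------oo---
generation 2: oo-o-o---o-------o--
generation 3: ---o-oo--oo------oo-
generation 4: ---o---o---o-------o
generation 5: o--oo--oo--oo------o
generation 6: -o---o---o---o------
position 20 holds -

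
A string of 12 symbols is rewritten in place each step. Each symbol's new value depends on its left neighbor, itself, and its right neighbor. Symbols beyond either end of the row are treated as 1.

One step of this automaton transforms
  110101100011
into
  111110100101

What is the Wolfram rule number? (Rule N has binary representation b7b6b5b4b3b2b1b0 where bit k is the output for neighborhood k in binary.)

position 0: 111 → 1  (bit 7 = 1)
position 1: 110 → 1  (bit 6 = 1)
position 2: 101 → 1  (bit 5 = 1)
position 7: 100 → 0  (bit 4 = 0)
position 5: 011 → 0  (bit 3 = 0)
position 3: 010 → 1  (bit 2 = 1)
position 9: 001 → 1  (bit 1 = 1)
position 8: 000 → 0  (bit 0 = 0)
bits b7..b0 = 11100110 = 230

230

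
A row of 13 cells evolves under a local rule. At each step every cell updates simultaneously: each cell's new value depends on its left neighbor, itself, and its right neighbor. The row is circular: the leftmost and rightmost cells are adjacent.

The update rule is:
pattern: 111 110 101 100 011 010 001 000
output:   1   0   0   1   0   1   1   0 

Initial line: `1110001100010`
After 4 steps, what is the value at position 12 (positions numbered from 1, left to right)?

0101010010110
1101011110001
1001001101010
1111110001010
position 12 holds 1

1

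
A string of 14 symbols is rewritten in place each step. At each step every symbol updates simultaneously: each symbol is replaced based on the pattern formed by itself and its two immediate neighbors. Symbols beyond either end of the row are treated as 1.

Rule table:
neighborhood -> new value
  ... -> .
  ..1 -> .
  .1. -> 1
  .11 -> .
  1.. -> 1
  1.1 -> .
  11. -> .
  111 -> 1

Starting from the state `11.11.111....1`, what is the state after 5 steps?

step 1: 1......1.1....
step 2: .1.....1.11...
step 3: .11....1...1..
step 4: ...1...11..11.
step 5: 1..11....1....

1..11....1....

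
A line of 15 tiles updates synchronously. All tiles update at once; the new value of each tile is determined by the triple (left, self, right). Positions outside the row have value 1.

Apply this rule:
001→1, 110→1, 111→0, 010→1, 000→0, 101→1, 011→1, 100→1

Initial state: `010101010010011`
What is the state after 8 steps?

101111011111100

111111111111110
000000000000011
100000000000110
110000000001111
011000000011000
111100000111101
000110001100111
101111011111100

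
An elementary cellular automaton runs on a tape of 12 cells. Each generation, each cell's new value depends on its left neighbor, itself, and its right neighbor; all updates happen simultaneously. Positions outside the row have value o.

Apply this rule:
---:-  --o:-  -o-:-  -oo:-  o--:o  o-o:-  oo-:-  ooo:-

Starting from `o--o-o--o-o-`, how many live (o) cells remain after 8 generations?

-o----o-----
--o----o----
o--o----o---
-o--o----o--
--o--o----o-
o--o--o-----
-o--o--o----
--o--o--o---
count of o: 3

3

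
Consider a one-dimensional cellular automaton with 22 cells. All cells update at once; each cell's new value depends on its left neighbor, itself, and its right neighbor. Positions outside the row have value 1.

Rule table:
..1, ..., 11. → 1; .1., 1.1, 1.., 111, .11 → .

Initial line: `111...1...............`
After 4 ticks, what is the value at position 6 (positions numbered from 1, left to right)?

..1.11..11111111111111
.1...1.1..............
...11....1111111111111
.11.1.111.............
position 6 holds .

.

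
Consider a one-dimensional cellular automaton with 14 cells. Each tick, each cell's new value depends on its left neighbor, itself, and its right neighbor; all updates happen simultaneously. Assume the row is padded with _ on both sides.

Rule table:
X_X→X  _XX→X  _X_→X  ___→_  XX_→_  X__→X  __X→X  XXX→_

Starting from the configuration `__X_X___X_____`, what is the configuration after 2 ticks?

XX____XX__X___

_XXXXX_XXX____
XX____XX__X___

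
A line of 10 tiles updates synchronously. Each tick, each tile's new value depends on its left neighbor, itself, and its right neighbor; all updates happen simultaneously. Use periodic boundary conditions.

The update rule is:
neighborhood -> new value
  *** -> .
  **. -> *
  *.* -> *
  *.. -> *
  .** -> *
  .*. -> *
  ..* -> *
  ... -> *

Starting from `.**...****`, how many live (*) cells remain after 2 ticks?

*******..*
......****
count of *: 4

4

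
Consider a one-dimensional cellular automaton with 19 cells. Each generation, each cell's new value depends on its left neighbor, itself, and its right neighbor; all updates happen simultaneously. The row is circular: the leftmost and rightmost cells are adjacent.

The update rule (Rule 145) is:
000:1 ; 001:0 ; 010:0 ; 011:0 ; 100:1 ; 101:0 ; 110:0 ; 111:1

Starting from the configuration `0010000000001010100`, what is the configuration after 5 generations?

0100100000010011001

1001111111100000011
0100111111011111001
0010011110001110100
1001001101100100011
0100100000010011001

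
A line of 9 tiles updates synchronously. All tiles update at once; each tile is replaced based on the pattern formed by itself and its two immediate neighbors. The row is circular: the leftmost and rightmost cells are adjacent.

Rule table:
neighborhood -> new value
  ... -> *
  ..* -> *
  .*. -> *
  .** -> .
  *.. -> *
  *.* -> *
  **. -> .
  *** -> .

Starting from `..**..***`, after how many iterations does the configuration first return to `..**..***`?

2

**..**...
..**..***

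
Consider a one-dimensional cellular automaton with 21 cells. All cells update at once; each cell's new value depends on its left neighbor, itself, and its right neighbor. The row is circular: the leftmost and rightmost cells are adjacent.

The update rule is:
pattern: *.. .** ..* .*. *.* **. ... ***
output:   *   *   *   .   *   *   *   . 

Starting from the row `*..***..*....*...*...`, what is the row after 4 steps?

**.***.***..***.***.*

.***.***.****.***.***
**.***.***..***.***.*
.***.***.****.***.***  (repeats step 1; period 2)
step 4: **.***.***..***.***.*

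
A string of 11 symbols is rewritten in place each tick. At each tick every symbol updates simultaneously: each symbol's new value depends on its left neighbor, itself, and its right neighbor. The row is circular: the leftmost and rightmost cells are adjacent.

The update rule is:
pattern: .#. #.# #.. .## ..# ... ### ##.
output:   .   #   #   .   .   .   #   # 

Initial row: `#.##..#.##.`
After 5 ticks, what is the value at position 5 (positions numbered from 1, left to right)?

.

.#.##..#.##
#.#.##..#.#
##.#.##..#.
.##.#.##..#
#.##.#.##..
position 5 holds .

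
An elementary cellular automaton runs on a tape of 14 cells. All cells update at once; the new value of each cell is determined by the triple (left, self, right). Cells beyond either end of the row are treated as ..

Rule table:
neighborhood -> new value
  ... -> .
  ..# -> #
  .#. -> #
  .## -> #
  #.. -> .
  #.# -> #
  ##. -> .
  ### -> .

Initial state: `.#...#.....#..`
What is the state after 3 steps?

##..##....##..
#..##....##...
#.##....##....

#.##....##....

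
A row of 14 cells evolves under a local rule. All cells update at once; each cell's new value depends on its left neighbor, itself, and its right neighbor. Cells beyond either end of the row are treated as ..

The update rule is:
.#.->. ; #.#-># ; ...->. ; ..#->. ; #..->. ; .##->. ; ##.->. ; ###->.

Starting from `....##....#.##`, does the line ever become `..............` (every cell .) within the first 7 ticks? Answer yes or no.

yes

...........#..
..............
all cells are . at tick 2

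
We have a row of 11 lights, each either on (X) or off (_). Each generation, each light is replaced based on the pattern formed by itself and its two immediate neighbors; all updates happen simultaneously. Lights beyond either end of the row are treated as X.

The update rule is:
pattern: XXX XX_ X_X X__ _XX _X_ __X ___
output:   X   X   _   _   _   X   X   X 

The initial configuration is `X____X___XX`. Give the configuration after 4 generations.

X_X__X__X__

X_XXXX_XX_X
X__XXX__X__
X_X_XX_XX_X
X_X__X__X__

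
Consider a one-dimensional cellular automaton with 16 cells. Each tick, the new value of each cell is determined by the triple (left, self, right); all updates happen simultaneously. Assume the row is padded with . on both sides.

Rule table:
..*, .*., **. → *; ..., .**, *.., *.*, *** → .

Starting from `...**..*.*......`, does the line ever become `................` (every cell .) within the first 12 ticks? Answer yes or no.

tick 1: ..*.*.**.*......
tick 2: .**.*..*.*......
tick 3: *.*.*.**.*......
tick 4: *.*.*..*.*......
tick 5: *.*.*.**.*......  (repeats tick 3; period 2)
tick 12: *.*.*..*.*......
tick 12 is *.*.*..*.*......, still not uniform .

no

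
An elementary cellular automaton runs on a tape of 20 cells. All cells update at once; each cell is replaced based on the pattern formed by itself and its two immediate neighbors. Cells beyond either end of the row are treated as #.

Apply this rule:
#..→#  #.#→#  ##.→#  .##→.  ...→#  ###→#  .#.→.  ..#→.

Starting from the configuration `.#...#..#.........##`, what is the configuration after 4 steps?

step 1: #.##..#..########..#
step 2: ##.##..#..########..
step 3: ###.##..#..########.
step 4: ####.##..#..########

####.##..#..########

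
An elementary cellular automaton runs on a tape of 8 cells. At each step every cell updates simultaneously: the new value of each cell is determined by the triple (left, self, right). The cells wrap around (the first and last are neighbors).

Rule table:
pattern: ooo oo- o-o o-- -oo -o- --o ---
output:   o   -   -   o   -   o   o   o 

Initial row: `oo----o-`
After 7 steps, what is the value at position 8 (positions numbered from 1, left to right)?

o

--ooooo-
oo-ooo-o
o---o---
oooooooo
oooooooo  (fixed point — unchanged through step 7)
position 8 holds o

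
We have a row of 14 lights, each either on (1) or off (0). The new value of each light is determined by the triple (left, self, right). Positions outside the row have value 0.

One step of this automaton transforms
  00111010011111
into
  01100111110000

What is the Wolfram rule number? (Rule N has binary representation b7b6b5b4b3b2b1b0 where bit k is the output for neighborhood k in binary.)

62

position 3: 111 → 0  (bit 7 = 0)
position 4: 110 → 0  (bit 6 = 0)
position 5: 101 → 1  (bit 5 = 1)
position 7: 100 → 1  (bit 4 = 1)
position 2: 011 → 1  (bit 3 = 1)
position 6: 010 → 1  (bit 2 = 1)
position 1: 001 → 1  (bit 1 = 1)
position 0: 000 → 0  (bit 0 = 0)
bits b7..b0 = 00111110 = 62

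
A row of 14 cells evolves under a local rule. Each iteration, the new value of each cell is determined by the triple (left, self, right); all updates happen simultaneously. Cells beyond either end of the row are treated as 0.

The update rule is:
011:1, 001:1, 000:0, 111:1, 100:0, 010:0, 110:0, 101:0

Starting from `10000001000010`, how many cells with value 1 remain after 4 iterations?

2

00000010000100
00000100001000
00001000010000
00010000100000
count of 1: 2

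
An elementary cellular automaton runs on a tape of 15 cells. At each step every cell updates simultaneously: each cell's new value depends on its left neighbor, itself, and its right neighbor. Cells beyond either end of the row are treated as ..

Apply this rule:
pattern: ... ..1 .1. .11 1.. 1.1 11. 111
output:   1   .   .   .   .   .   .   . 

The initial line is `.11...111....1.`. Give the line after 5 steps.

....1.....11...
111...111....11
....1.....11...  (repeats step 1; period 2)
step 5: ....1.....11...

....1.....11...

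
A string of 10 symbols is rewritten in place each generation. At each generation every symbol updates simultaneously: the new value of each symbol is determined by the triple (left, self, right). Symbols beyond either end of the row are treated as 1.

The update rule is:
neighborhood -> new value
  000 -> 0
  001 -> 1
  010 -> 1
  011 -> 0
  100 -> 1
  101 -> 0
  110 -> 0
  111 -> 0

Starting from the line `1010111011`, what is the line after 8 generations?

0010000000
1111000001
0000100010
1001110110
0110000000
0001000001
1011100010
0000010110

0000010110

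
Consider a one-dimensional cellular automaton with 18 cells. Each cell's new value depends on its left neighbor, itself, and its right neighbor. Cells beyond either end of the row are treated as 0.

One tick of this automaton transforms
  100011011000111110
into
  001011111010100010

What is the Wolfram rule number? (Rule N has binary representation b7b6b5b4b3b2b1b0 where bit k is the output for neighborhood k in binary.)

position 13: 111 → 0  (bit 7 = 0)
position 5: 110 → 1  (bit 6 = 1)
position 6: 101 → 1  (bit 5 = 1)
position 1: 100 → 0  (bit 4 = 0)
position 4: 011 → 1  (bit 3 = 1)
position 0: 010 → 0  (bit 2 = 0)
position 3: 001 → 0  (bit 1 = 0)
position 2: 000 → 1  (bit 0 = 1)
bits b7..b0 = 01101001 = 105

105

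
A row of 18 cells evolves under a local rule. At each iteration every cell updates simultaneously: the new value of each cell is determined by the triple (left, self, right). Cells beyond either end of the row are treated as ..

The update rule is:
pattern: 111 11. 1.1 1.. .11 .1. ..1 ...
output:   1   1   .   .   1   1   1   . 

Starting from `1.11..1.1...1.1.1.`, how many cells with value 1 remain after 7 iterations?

11

1.11.11.1..11.1.1.
1.11.11.1.111.1.1.
1.11.11.1.111.1.1.  (fixed point — unchanged through iteration 7)
count of 1: 11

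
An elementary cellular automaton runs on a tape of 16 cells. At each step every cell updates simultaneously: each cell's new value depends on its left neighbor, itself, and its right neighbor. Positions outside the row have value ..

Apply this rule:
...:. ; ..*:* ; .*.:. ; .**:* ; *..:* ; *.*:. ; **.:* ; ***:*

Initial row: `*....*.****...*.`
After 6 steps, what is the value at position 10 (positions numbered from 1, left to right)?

.*..*..*****.*.*
*.**.*******....
..**.********...
.***.*********..
****.**********.
****.***********
position 10 holds *

*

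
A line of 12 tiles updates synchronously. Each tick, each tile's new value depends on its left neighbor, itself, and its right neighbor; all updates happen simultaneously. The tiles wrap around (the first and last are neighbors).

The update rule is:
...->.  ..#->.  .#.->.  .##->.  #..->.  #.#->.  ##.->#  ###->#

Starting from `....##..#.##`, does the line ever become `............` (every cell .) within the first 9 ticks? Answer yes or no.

.....#.....#
............
all cells are . at tick 2

yes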